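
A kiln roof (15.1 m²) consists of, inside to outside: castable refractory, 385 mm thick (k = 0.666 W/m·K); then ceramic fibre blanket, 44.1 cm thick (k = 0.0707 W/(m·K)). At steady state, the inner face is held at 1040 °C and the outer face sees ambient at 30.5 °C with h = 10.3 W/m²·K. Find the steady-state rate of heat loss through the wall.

Series thermal resistances, inner to outer:
  R_castable refractory = L/(kA) = 0.385/(0.666·15.1) = 0.03828 K/W
  R_ceramic fibre blanket = L/(kA) = 0.441/(0.0707·15.1) = 0.4131 K/W
  R_conv,out = 1/(hA) = 1/(10.3·15.1) = 0.006430 K/W
ΣR = 0.03828 + 0.4131 + 0.006430 = 0.4578 K/W
Q = ΔT/ΣR = (1040 °C − 30.5 °C)/0.4578 = 2210 W

Q = 2.21 kW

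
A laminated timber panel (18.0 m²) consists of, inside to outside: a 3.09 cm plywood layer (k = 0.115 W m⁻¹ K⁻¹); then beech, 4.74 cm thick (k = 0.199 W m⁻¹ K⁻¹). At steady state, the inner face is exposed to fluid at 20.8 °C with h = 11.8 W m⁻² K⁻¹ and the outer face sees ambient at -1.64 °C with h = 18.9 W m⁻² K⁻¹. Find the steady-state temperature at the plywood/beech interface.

T = 8.49 °C

Series thermal resistances, inner to outer:
  R_conv,in = 1/(hA) = 1/(11.8·18.0) = 0.004708 K/W
  R_plywood = L/(kA) = 0.0309/(0.115·18.0) = 0.01493 K/W
  R_beech = L/(kA) = 0.0474/(0.199·18.0) = 0.01323 K/W
  R_conv,out = 1/(hA) = 1/(18.9·18.0) = 0.002939 K/W
ΣR = 0.004708 + 0.01493 + 0.01323 + 0.002939 = 0.03581 K/W
Q = ΔT/ΣR = (20.8 °C − -1.64 °C)/0.03581 = 626.6 W
From the inner boundary to the plywood/beech interface, ΣR_partial = 0.01964 K/W.
T_interface = T_in − Q·ΣR_partial = 20.8 °C − (626.6)(0.01964) = 8.49 °C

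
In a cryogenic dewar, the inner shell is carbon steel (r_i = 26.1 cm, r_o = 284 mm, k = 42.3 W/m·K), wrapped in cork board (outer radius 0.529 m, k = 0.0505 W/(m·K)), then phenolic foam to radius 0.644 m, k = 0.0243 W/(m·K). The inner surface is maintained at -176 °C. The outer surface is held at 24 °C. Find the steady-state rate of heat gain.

Resistance network (inner→outer):
  R_carbon steel = (1/0.261 − 1/0.284)/(4πk) = 0.3103/(4π·42.3) = 5.837×10^-4 K/W
  R_cork board = (1/0.284 − 1/0.529)/(4πk) = 1.631/(4π·0.0505) = 2.570 K/W
  R_phenolic foam = (1/0.529 − 1/0.644)/(4πk) = 0.3376/(4π·0.0243) = 1.105 K/W
ΣR = 5.837×10^-4 + 2.570 + 1.105 = 3.676 K/W
Q = ΔT/ΣR = (-176 °C − 24 °C)/3.676 = -54.4 W
(Negative Q ⇒ heat flows inward; heat gain = 54.4 W.)

Q = 54.4 W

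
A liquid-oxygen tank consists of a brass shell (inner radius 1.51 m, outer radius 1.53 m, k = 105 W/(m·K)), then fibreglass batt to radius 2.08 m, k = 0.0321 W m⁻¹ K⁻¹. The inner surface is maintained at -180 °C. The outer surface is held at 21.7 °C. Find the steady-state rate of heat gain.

Treat each layer as a resistance in series:
  R_brass = (1/1.51 − 1/1.53)/(4πk) = 0.008657/(4π·105) = 6.561×10^-6 K/W
  R_fibreglass batt = (1/1.53 − 1/2.08)/(4πk) = 0.1728/(4π·0.0321) = 0.4284 K/W
ΣR = 6.561×10^-6 + 0.4284 = 0.4284 K/W
Q = ΔT/ΣR = (-180 °C − 21.7 °C)/0.4284 = -471 W
(Negative Q ⇒ heat flows inward; heat gain = 471 W.)

Q = 471 W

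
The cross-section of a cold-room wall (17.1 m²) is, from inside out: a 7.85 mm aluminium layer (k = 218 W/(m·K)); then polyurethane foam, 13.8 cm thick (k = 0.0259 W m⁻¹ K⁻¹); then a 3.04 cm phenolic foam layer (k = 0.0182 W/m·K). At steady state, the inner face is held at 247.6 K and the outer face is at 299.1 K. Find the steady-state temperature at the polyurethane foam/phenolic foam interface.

Treat each layer as a resistance in series:
  R_aluminium = L/(kA) = 0.00785/(218·17.1) = 2.106×10^-6 K/W
  R_polyurethane foam = L/(kA) = 0.138/(0.0259·17.1) = 0.3116 K/W
  R_phenolic foam = L/(kA) = 0.0304/(0.0182·17.1) = 0.09768 K/W
ΣR = 2.106×10^-6 + 0.3116 + 0.09768 = 0.4093 K/W
Q = ΔT/ΣR = (247.6 K − 299.1 K)/0.4093 = -125.8 W
From the inner boundary to the polyurethane foam/phenolic foam interface, ΣR_partial = 0.3116 K/W.
T_interface = T_in − Q·ΣR_partial = 247.6 K − (-125.8)(0.3116) = 286.8 K

T = 286.8 K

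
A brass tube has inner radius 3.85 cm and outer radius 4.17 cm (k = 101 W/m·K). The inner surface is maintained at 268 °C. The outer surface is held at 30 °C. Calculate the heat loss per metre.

Q' = 2πk·ΔT/ln(r₂/r₁) = 2π × 101 × 238 / ln(0.0417/0.0385) = 1.89×10^6 W/m

Q' = 1890 kW/m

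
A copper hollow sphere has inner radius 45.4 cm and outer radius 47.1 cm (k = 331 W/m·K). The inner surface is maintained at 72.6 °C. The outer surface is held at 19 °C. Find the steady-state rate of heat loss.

Q = 4πk·ΔT/(1/r₁ − 1/r₂) = 4π × 331 × 53.6 / (1/0.454 − 1/0.471) = 2.80×10^6 W

Q = 2800 kW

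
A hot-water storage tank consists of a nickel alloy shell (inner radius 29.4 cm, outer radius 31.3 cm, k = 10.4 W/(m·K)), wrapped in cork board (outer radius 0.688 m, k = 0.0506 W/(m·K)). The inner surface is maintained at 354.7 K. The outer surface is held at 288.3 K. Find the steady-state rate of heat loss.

Q = 24.2 W

Series thermal resistances, inner to outer:
  R_nickel alloy = (1/0.294 − 1/0.313)/(4πk) = 0.2065/(4π·10.4) = 0.001580 K/W
  R_cork board = (1/0.313 − 1/0.688)/(4πk) = 1.741/(4π·0.0506) = 2.739 K/W
ΣR = 0.001580 + 2.739 = 2.741 K/W
Q = ΔT/ΣR = (354.7 K − 288.3 K)/2.741 = 24.2 W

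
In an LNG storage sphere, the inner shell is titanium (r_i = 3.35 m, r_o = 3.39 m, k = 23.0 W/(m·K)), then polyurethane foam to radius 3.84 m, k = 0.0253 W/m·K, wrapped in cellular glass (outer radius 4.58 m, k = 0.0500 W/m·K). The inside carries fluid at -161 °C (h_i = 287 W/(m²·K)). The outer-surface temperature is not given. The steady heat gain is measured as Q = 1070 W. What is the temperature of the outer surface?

T_out = 27.0 °C

Sum the resistances:
  R_conv,in = 1/(4πr²h) = 1/(4π·3.35²·287) = 2.471×10^-5 K/W
  R_titanium = (1/3.35 − 1/3.39)/(4πk) = 0.003522/(4π·23.0) = 1.219×10^-5 K/W
  R_polyurethane foam = (1/3.39 − 1/3.84)/(4πk) = 0.03457/(4π·0.0253) = 0.1087 K/W
  R_cellular glass = (1/3.84 − 1/4.58)/(4πk) = 0.04208/(4π·0.0500) = 0.06697 K/W
ΣR = 0.1757 K/W
ΔT = Q·ΣR = 1070 × 0.1757 = 188.0 K
Heat flows inward, so T_out = T_in + ΔT = -161 + 188.0 = 27.0 °C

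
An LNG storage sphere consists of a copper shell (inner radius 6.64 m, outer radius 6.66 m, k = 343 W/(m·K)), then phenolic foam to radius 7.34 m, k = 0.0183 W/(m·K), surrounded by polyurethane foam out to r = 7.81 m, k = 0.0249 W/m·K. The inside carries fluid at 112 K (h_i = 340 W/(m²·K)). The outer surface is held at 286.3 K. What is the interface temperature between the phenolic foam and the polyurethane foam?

Treat each layer as a resistance in series:
  R_conv,in = 1/(4πr²h) = 1/(4π·6.64²·340) = 5.309×10^-6 K/W
  R_copper = (1/6.64 − 1/6.66)/(4πk) = 4.523×10^-4/(4π·343) = 1.049×10^-7 K/W
  R_phenolic foam = (1/6.66 − 1/7.34)/(4πk) = 0.01391/(4π·0.0183) = 0.06049 K/W
  R_polyurethane foam = (1/7.34 − 1/7.81)/(4πk) = 0.008199/(4π·0.0249) = 0.02620 K/W
ΣR = 5.309×10^-6 + 1.049×10^-7 + 0.06049 + 0.02620 = 0.08670 K/W
Q = ΔT/ΣR = (112 K − 286.3 K)/0.08670 = -2010 W
From the inner boundary to the phenolic foam/polyurethane foam interface, ΣR_partial = 0.06050 K/W.
T_interface = T_in − Q·ΣR_partial = 112 K − (-2010)(0.06050) = 233.6 K

T = 233.6 K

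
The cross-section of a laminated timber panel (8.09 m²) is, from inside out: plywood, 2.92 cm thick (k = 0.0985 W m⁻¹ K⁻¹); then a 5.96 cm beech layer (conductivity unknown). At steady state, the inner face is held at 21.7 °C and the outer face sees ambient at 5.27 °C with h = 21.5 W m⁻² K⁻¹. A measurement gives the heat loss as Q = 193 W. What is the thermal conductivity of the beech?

ΣR = ΔT/Q = |21.7 − 5.27|/193 = 0.08513 K/W
Known resistances:
  R_plywood = L/(kA) = 0.0292/(0.0985·8.09) = 0.03664 K/W
  R_conv,out = 1/(hA) = 1/(21.5·8.09) = 0.005749 K/W
R_beech = ΣR − ΣR_known = 0.08513 − 0.04239 = 0.04274 K/W
L/(kA) = 0.04274 ⇒ k = 0.0596/(0.04274·8.09) = 0.172 W/m·K

k = 0.172 W/m·K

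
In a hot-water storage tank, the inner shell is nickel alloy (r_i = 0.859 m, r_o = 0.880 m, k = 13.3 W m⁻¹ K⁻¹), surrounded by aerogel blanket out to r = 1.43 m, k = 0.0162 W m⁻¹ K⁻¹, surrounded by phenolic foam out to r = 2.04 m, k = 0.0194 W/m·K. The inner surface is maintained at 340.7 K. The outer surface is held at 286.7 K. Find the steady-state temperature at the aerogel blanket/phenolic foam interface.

T = 302.1 K

Treat each layer as a resistance in series:
  R_nickel alloy = (1/0.859 − 1/0.880)/(4πk) = 0.02778/(4π·13.3) = 1.662×10^-4 K/W
  R_aerogel blanket = (1/0.880 − 1/1.43)/(4πk) = 0.4371/(4π·0.0162) = 2.147 K/W
  R_phenolic foam = (1/1.43 − 1/2.04)/(4πk) = 0.2091/(4π·0.0194) = 0.8577 K/W
ΣR = 1.662×10^-4 + 2.147 + 0.8577 = 3.005 K/W
Q = ΔT/ΣR = (340.7 K − 286.7 K)/3.005 = 17.97 W
From the inner boundary to the aerogel blanket/phenolic foam interface, ΣR_partial = 2.147 K/W.
T_interface = T_in − Q·ΣR_partial = 340.7 K − (17.97)(2.147) = 302.1 K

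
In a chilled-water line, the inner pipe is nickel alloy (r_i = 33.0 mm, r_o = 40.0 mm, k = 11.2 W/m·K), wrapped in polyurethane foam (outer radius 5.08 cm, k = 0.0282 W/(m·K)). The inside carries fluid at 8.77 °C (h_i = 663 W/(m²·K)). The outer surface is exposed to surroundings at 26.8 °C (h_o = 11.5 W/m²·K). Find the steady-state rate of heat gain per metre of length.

Resistance network (inner→outer):
  R'_conv,in = 1/(2πr h) = 1/(2π·0.0330·663) = 0.007274 m·K/W
  R'_nickel alloy = ln(0.0400/0.0330)/(2πk) = 0.1924/(2π·11.2) = 0.002734 m·K/W
  R'_polyurethane foam = ln(0.0508/0.0400)/(2πk) = 0.2390/(2π·0.0282) = 1.349 m·K/W
  R'_conv,out = 1/(2πr h) = 1/(2π·0.0508·11.5) = 0.2724 m·K/W
ΣR = 0.007274 + 0.002734 + 1.349 + 0.2724 = 1.631 m·K/W
Q' = ΔT/ΣR = (8.77 °C − 26.8 °C)/1.631 = -11.1 W/m
(Negative Q' ⇒ heat flows inward; heat gain = 11.1 W/m.)

Q' = 11.1 W/m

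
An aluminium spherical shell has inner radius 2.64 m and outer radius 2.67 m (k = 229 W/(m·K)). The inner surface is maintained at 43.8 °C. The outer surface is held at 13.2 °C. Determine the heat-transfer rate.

Q = 2.07×10^7 W

Q = 4πk·ΔT/(1/r₁ − 1/r₂) = 4π × 229 × 30.6 / (1/2.64 − 1/2.67) = 2.07×10^7 W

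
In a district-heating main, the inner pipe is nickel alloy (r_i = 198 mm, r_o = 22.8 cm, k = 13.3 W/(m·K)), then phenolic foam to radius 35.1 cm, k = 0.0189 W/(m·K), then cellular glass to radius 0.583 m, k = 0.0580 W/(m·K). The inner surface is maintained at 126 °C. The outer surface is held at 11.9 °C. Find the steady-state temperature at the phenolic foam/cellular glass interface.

T = 43.5 °C

Resistance network (inner→outer):
  R'_nickel alloy = ln(0.228/0.198)/(2πk) = 0.1411/(2π·13.3) = 0.001688 m·K/W
  R'_phenolic foam = ln(0.351/0.228)/(2πk) = 0.4314/(2π·0.0189) = 3.633 m·K/W
  R'_cellular glass = ln(0.583/0.351)/(2πk) = 0.5074/(2π·0.0580) = 1.392 m·K/W
ΣR = 0.001688 + 3.633 + 1.392 = 5.027 m·K/W
Q' = ΔT/ΣR = (126 °C − 11.9 °C)/5.027 = 22.70 W/m
From the inner boundary to the phenolic foam/cellular glass interface, ΣR_partial = 3.635 m·K/W.
T_interface = T_in − Q'·ΣR_partial = 126 °C − (22.70)(3.635) = 43.5 °C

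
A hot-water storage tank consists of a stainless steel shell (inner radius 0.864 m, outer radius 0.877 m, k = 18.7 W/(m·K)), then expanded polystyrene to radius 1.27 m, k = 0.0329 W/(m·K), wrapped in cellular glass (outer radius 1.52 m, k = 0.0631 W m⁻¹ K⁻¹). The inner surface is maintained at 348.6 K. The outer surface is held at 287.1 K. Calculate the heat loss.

Treat each layer as a resistance in series:
  R_stainless steel = (1/0.864 − 1/0.877)/(4πk) = 0.01716/(4π·18.7) = 7.301×10^-5 K/W
  R_expanded polystyrene = (1/0.877 − 1/1.27)/(4πk) = 0.3528/(4π·0.0329) = 0.8535 K/W
  R_cellular glass = (1/1.27 − 1/1.52)/(4πk) = 0.1295/(4π·0.0631) = 0.1633 K/W
ΣR = 7.301×10^-5 + 0.8535 + 0.1633 = 1.017 K/W
Q = ΔT/ΣR = (348.6 K − 287.1 K)/1.017 = 60.5 W

Q = 60.5 W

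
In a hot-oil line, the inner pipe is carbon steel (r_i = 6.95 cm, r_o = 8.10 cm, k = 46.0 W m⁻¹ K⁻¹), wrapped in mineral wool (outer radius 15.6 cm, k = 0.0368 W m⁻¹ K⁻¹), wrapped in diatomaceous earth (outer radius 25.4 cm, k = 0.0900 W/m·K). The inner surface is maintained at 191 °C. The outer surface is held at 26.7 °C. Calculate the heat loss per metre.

Q' = 44.4 W/m

Series thermal resistances, inner to outer:
  R'_carbon steel = ln(0.0810/0.0695)/(2πk) = 0.1531/(2π·46.0) = 5.298×10^-4 m·K/W
  R'_mineral wool = ln(0.156/0.0810)/(2πk) = 0.6554/(2π·0.0368) = 2.835 m·K/W
  R'_diatomaceous earth = ln(0.254/0.156)/(2πk) = 0.4875/(2π·0.0900) = 0.8621 m·K/W
ΣR = 5.298×10^-4 + 2.835 + 0.8621 = 3.698 m·K/W
Q' = ΔT/ΣR = (191 °C − 26.7 °C)/3.698 = 44.4 W/m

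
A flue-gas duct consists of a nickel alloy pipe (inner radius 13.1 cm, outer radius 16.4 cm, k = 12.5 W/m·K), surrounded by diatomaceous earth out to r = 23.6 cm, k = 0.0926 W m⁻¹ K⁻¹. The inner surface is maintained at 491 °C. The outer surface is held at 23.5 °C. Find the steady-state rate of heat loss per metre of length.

Treat each layer as a resistance in series:
  R'_nickel alloy = ln(0.164/0.131)/(2πk) = 0.2247/(2π·12.5) = 0.002861 m·K/W
  R'_diatomaceous earth = ln(0.236/0.164)/(2πk) = 0.3640/(2π·0.0926) = 0.6256 m·K/W
ΣR = 0.002861 + 0.6256 = 0.6285 m·K/W
Q' = ΔT/ΣR = (491 °C − 23.5 °C)/0.6285 = 744 W/m

Q' = 744 W/m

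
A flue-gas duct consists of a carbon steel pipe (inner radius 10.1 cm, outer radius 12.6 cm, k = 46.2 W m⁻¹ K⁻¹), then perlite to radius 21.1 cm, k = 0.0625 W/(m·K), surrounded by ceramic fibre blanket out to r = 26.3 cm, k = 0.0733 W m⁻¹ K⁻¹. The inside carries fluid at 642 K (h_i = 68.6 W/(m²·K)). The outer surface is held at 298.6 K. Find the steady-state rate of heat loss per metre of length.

Q' = 189 W/m

Resistance network (inner→outer):
  R'_conv,in = 1/(2πr h) = 1/(2π·0.101·68.6) = 0.02297 m·K/W
  R'_carbon steel = ln(0.126/0.101)/(2πk) = 0.2212/(2π·46.2) = 7.619×10^-4 m·K/W
  R'_perlite = ln(0.211/0.126)/(2πk) = 0.5156/(2π·0.0625) = 1.313 m·K/W
  R'_ceramic fibre blanket = ln(0.263/0.211)/(2πk) = 0.2203/(2π·0.0733) = 0.4783 m·K/W
ΣR = 0.02297 + 7.619×10^-4 + 1.313 + 0.4783 = 1.815 m·K/W
Q' = ΔT/ΣR = (642 K − 298.6 K)/1.815 = 189 W/m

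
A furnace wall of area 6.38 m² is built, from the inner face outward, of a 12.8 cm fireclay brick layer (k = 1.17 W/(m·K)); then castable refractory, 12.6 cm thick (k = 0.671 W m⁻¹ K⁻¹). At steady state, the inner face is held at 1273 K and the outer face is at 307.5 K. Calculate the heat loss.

Treat each layer as a resistance in series:
  R_fireclay brick = L/(kA) = 0.128/(1.17·6.38) = 0.01715 K/W
  R_castable refractory = L/(kA) = 0.126/(0.671·6.38) = 0.02943 K/W
ΣR = 0.01715 + 0.02943 = 0.04658 K/W
Q = ΔT/ΣR = (1273 K − 307.5 K)/0.04658 = 20700 W

Q = 20700 W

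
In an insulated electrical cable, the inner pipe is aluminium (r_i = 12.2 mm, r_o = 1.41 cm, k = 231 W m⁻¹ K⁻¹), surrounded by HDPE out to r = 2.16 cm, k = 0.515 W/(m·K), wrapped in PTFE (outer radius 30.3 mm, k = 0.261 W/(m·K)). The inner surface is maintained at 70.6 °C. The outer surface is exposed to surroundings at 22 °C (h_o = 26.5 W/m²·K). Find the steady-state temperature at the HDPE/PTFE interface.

T = 58.7 °C

Resistance network (inner→outer):
  R'_aluminium = ln(0.0141/0.0122)/(2πk) = 0.1447/(2π·231) = 9.972×10^-5 m·K/W
  R'_HDPE = ln(0.0216/0.0141)/(2πk) = 0.4265/(2π·0.515) = 0.1318 m·K/W
  R'_PTFE = ln(0.0303/0.0216)/(2πk) = 0.3385/(2π·0.261) = 0.2064 m·K/W
  R'_conv,out = 1/(2πr h) = 1/(2π·0.0303·26.5) = 0.1982 m·K/W
ΣR = 9.972×10^-5 + 0.1318 + 0.2064 + 0.1982 = 0.5365 m·K/W
Q' = ΔT/ΣR = (70.6 °C − 22 °C)/0.5365 = 90.59 W/m
From the inner boundary to the HDPE/PTFE interface, ΣR_partial = 0.1319 m·K/W.
T_interface = T_in − Q'·ΣR_partial = 70.6 °C − (90.59)(0.1319) = 58.7 °C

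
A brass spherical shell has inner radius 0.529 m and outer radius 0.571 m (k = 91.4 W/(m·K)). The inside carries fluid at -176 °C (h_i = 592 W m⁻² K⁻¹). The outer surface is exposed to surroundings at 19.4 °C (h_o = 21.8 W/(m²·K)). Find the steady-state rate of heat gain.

Treat each layer as a resistance in series:
  R_conv,in = 1/(4πr²h) = 1/(4π·0.529²·592) = 4.803×10^-4 K/W
  R_brass = (1/0.529 − 1/0.571)/(4πk) = 0.1390/(4π·91.4) = 1.211×10^-4 K/W
  R_conv,out = 1/(4πr²h) = 1/(4π·0.571²·21.8) = 0.01120 K/W
ΣR = 4.803×10^-4 + 1.211×10^-4 + 0.01120 = 0.01180 K/W
Q = ΔT/ΣR = (-176 °C − 19.4 °C)/0.01180 = -16600 W
(Negative Q ⇒ heat flows inward; heat gain = 16600 W.)

Q = 16.6 kW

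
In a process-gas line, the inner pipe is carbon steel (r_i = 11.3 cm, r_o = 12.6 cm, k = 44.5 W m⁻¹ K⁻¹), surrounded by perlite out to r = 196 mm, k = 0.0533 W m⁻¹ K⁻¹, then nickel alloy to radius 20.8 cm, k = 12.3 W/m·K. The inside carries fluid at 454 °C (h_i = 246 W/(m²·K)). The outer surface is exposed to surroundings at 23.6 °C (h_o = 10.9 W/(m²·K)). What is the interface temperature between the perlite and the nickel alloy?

Resistance network (inner→outer):
  R'_conv,in = 1/(2πr h) = 1/(2π·0.113·246) = 0.005725 m·K/W
  R'_carbon steel = ln(0.126/0.113)/(2πk) = 0.1089/(2π·44.5) = 3.895×10^-4 m·K/W
  R'_perlite = ln(0.196/0.126)/(2πk) = 0.4418/(2π·0.0533) = 1.319 m·K/W
  R'_nickel alloy = ln(0.208/0.196)/(2πk) = 0.05942/(2π·12.3) = 7.689×10^-4 m·K/W
  R'_conv,out = 1/(2πr h) = 1/(2π·0.208·10.9) = 0.07020 m·K/W
ΣR = 0.005725 + 3.895×10^-4 + 1.319 + 7.689×10^-4 + 0.07020 = 1.396 m·K/W
Q' = ΔT/ΣR = (454 °C − 23.6 °C)/1.396 = 308.3 W/m
From the inner boundary to the perlite/nickel alloy interface, ΣR_partial = 1.325 m·K/W.
T_interface = T_in − Q'·ΣR_partial = 454 °C − (308.3)(1.325) = 45.5 °C

T = 45.5 °C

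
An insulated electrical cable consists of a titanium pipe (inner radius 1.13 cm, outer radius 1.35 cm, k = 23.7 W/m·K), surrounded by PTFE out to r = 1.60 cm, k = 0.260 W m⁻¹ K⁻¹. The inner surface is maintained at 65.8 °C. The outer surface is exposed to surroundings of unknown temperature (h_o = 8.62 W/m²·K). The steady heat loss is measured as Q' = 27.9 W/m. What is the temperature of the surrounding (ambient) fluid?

Sum the resistances:
  R'_titanium = ln(0.0135/0.0113)/(2πk) = 0.1779/(2π·23.7) = 0.001195 m·K/W
  R'_PTFE = ln(0.0160/0.0135)/(2πk) = 0.1699/(2π·0.260) = 0.1040 m·K/W
  R'_conv,out = 1/(2πr h) = 1/(2π·0.0160·8.62) = 1.154 m·K/W
ΣR = 1.259 m·K/W
ΔT = Q'·ΣR = 27.9 × 1.259 = 35.13 K
Heat flows outward, so T_out = T_in − ΔT = 65.8 − 35.13 = 30.7 °C

T_out = 30.7 °C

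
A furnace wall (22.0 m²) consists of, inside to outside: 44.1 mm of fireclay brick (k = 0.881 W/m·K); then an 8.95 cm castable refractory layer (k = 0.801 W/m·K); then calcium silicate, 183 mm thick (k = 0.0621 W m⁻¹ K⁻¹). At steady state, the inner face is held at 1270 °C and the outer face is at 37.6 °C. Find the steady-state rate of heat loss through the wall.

Q = 8720 W

Treat each layer as a resistance in series:
  R_fireclay brick = L/(kA) = 0.0441/(0.881·22.0) = 0.002275 K/W
  R_castable refractory = L/(kA) = 0.0895/(0.801·22.0) = 0.005079 K/W
  R_calcium silicate = L/(kA) = 0.183/(0.0621·22.0) = 0.1339 K/W
ΣR = 0.002275 + 0.005079 + 0.1339 = 0.1413 K/W
Q = ΔT/ΣR = (1270 °C − 37.6 °C)/0.1413 = 8720 W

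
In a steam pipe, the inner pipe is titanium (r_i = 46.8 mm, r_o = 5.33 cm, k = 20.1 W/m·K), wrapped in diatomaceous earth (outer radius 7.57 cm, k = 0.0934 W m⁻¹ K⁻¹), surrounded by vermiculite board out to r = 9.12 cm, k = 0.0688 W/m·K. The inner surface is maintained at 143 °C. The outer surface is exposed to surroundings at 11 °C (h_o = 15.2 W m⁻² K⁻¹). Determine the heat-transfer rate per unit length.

Q' = 115 W/m

Resistance network (inner→outer):
  R'_titanium = ln(0.0533/0.0468)/(2πk) = 0.1301/(2π·20.1) = 0.001030 m·K/W
  R'_diatomaceous earth = ln(0.0757/0.0533)/(2πk) = 0.3508/(2π·0.0934) = 0.5978 m·K/W
  R'_vermiculite board = ln(0.0912/0.0757)/(2πk) = 0.1863/(2π·0.0688) = 0.4309 m·K/W
  R'_conv,out = 1/(2πr h) = 1/(2π·0.0912·15.2) = 0.1148 m·K/W
ΣR = 0.001030 + 0.5978 + 0.4309 + 0.1148 = 1.145 m·K/W
Q' = ΔT/ΣR = (143 °C − 11 °C)/1.145 = 115 W/m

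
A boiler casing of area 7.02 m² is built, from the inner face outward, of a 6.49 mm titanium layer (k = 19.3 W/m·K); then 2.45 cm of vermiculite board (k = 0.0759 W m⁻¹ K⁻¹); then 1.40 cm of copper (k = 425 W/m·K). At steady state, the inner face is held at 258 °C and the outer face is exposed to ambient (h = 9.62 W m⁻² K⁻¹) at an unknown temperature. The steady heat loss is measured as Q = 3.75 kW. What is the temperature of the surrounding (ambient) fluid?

Series resistances:
  R_titanium = L/(kA) = 0.00649/(19.3·7.02) = 4.790×10^-5 K/W
  R_vermiculite board = L/(kA) = 0.0245/(0.0759·7.02) = 0.04598 K/W
  R_copper = L/(kA) = 0.0140/(425·7.02) = 4.692×10^-6 K/W
  R_conv,out = 1/(hA) = 1/(9.62·7.02) = 0.01481 K/W
ΣR = 0.06084 K/W
ΔT = Q·ΣR = 3750 × 0.06084 = 228.2 K
Heat flows outward, so T_out = T_in − ΔT = 258 − 228.2 = 29.8 °C

T_out = 29.8 °C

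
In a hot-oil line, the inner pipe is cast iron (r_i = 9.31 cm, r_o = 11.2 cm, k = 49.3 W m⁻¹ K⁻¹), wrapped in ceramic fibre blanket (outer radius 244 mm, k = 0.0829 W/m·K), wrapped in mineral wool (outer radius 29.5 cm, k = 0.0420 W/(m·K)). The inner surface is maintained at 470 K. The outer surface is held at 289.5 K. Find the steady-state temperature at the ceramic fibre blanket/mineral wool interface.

Treat each layer as a resistance in series:
  R'_cast iron = ln(0.112/0.0931)/(2πk) = 0.1848/(2π·49.3) = 5.967×10^-4 m·K/W
  R'_ceramic fibre blanket = ln(0.244/0.112)/(2πk) = 0.7787/(2π·0.0829) = 1.495 m·K/W
  R'_mineral wool = ln(0.295/0.244)/(2πk) = 0.1898/(2π·0.0420) = 0.7193 m·K/W
ΣR = 5.967×10^-4 + 1.495 + 0.7193 = 2.215 m·K/W
Q' = ΔT/ΣR = (470 K − 289.5 K)/2.215 = 81.49 W/m
From the inner boundary to the ceramic fibre blanket/mineral wool interface, ΣR_partial = 1.496 m·K/W.
T_interface = T_in − Q'·ΣR_partial = 470 K − (81.49)(1.496) = 348.1 K

T = 348.1 K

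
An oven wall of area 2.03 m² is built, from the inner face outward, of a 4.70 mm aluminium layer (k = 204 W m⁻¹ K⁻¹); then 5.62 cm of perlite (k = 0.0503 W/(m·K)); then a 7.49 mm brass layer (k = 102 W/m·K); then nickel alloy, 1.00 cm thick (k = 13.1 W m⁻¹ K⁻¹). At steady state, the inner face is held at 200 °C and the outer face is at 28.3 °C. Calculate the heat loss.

Treat each layer as a resistance in series:
  R_aluminium = L/(kA) = 0.00470/(204·2.03) = 1.135×10^-5 K/W
  R_perlite = L/(kA) = 0.0562/(0.0503·2.03) = 0.5504 K/W
  R_brass = L/(kA) = 0.00749/(102·2.03) = 3.617×10^-5 K/W
  R_nickel alloy = L/(kA) = 0.0100/(13.1·2.03) = 3.760×10^-4 K/W
ΣR = 1.135×10^-5 + 0.5504 + 3.617×10^-5 + 3.760×10^-4 = 0.5508 K/W
Q = ΔT/ΣR = (200 °C − 28.3 °C)/0.5508 = 312 W

Q = 312 W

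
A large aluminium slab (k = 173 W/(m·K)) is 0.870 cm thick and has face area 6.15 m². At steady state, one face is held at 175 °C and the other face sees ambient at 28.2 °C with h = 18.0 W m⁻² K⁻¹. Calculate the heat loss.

Series thermal resistances, inner to outer:
  R_aluminium = L/(kA) = 0.00870/(173·6.15) = 8.177×10^-6 K/W
  R_conv,out = 1/(hA) = 1/(18.0·6.15) = 0.009033 K/W
ΣR = 8.177×10^-6 + 0.009033 = 0.009041 K/W
Q = ΔT/ΣR = (175 °C − 28.2 °C)/0.009041 = 16200 W

Q = 16.2 kW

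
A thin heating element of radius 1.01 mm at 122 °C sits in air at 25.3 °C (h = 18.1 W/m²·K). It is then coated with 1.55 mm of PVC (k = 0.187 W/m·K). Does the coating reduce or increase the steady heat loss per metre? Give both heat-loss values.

increases: 11.1 → 22.9 W/m

Critical radius for a cylinder: r_cr = k/h = 0.0103 m = 1.03 cm.
Outer radius after coating: r₂ = 0.00101 + 0.00155 = 0.00256 m.
Since r₁ < r_cr and r₂ ≤ r_cr, the coating moves toward the maximum at r_cr — heat loss rises.
Bare: R = 1/(2πr₁h) = 8.706 m·K/W; Q = 96.7/8.706 = 11.1 W/m.
Coated: R = R_cond + R_conv = 4.226 m·K/W; Q = 96.7/4.226 = 22.9 W/m.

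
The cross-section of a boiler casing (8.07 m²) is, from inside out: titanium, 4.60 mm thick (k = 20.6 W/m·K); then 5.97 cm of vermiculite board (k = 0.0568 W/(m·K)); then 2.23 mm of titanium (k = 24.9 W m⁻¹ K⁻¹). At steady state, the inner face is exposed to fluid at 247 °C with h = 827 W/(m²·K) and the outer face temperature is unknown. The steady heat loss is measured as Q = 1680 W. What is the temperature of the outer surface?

Series resistances:
  R_conv,in = 1/(hA) = 1/(827·8.07) = 1.498×10^-4 K/W
  R_titanium = L/(kA) = 0.00460/(20.6·8.07) = 2.767×10^-5 K/W
  R_vermiculite board = L/(kA) = 0.0597/(0.0568·8.07) = 0.1302 K/W
  R_titanium = L/(kA) = 0.00223/(24.9·8.07) = 1.110×10^-5 K/W
ΣR = 0.1304 K/W
ΔT = Q·ΣR = 1680 × 0.1304 = 219.1 K
Heat flows outward, so T_out = T_in − ΔT = 247 − 219.1 = 27.9 °C

T_out = 27.9 °C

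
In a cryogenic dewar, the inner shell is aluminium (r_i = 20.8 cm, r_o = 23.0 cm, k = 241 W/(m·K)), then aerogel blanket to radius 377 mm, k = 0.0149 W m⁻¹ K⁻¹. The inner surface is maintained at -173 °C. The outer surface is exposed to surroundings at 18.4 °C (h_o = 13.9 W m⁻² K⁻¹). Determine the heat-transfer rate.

Q = 21.0 W

Resistance network (inner→outer):
  R_aluminium = (1/0.208 − 1/0.230)/(4πk) = 0.4599/(4π·241) = 1.518×10^-4 K/W
  R_aerogel blanket = (1/0.230 − 1/0.377)/(4πk) = 1.695/(4π·0.0149) = 9.054 K/W
  R_conv,out = 1/(4πr²h) = 1/(4π·0.377²·13.9) = 0.04028 K/W
ΣR = 1.518×10^-4 + 9.054 + 0.04028 = 9.094 K/W
Q = ΔT/ΣR = (-173 °C − 18.4 °C)/9.094 = -21.0 W
(Negative Q ⇒ heat flows inward; heat gain = 21.0 W.)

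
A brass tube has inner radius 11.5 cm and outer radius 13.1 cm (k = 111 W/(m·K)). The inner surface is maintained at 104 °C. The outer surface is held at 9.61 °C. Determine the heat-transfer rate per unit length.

Q' = 5.05×10^5 W/m

Q' = 2πk·ΔT/ln(r₂/r₁) = 2π × 111 × 94.39 / ln(0.131/0.115) = 5.05×10^5 W/m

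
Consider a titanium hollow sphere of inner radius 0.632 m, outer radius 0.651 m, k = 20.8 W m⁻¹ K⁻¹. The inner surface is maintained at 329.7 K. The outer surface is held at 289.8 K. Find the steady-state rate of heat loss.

Q = 4πk·ΔT/(1/r₁ − 1/r₂) = 4π × 20.8 × 39.9 / (1/0.632 − 1/0.651) = 2.26×10^5 W

Q = 226 kW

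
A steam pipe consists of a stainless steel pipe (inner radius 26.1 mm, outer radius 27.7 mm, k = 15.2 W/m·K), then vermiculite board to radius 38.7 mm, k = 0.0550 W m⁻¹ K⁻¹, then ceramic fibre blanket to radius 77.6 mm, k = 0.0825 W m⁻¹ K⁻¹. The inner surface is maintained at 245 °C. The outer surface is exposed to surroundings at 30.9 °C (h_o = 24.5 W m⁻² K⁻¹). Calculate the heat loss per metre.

Q' = 89.4 W/m

Treat each layer as a resistance in series:
  R'_stainless steel = ln(0.0277/0.0261)/(2πk) = 0.05950/(2π·15.2) = 6.230×10^-4 m·K/W
  R'_vermiculite board = ln(0.0387/0.0277)/(2πk) = 0.3344/(2π·0.0550) = 0.9677 m·K/W
  R'_ceramic fibre blanket = ln(0.0776/0.0387)/(2πk) = 0.6957/(2π·0.0825) = 1.342 m·K/W
  R'_conv,out = 1/(2πr h) = 1/(2π·0.0776·24.5) = 0.08371 m·K/W
ΣR = 6.230×10^-4 + 0.9677 + 1.342 + 0.08371 = 2.394 m·K/W
Q' = ΔT/ΣR = (245 °C − 30.9 °C)/2.394 = 89.4 W/m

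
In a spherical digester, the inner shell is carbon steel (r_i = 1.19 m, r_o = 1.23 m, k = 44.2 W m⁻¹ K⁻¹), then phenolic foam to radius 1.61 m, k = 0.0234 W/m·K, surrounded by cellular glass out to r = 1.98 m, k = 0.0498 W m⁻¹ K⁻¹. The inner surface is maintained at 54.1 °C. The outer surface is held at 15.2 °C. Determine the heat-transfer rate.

Q = 46.4 W

Treat each layer as a resistance in series:
  R_carbon steel = (1/1.19 − 1/1.23)/(4πk) = 0.02733/(4π·44.2) = 4.920×10^-5 K/W
  R_phenolic foam = (1/1.23 − 1/1.61)/(4πk) = 0.1919/(4π·0.0234) = 0.6526 K/W
  R_cellular glass = (1/1.61 − 1/1.98)/(4πk) = 0.1161/(4π·0.0498) = 0.1855 K/W
ΣR = 4.920×10^-5 + 0.6526 + 0.1855 = 0.8381 K/W
Q = ΔT/ΣR = (54.1 °C − 15.2 °C)/0.8381 = 46.4 W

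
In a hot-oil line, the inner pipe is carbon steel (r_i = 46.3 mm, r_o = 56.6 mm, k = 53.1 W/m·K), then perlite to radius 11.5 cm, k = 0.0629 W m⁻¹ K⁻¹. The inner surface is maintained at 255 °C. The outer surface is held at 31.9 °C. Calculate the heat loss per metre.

Q' = 124 W/m

Resistance network (inner→outer):
  R'_carbon steel = ln(0.0566/0.0463)/(2πk) = 0.2009/(2π·53.1) = 6.021×10^-4 m·K/W
  R'_perlite = ln(0.115/0.0566)/(2πk) = 0.7089/(2π·0.0629) = 1.794 m·K/W
ΣR = 6.021×10^-4 + 1.794 = 1.795 m·K/W
Q' = ΔT/ΣR = (255 °C − 31.9 °C)/1.795 = 124 W/m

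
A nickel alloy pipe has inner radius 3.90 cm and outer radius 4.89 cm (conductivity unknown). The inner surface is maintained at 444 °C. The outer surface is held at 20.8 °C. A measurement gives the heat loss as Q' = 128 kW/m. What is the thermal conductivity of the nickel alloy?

k = 10.9 W/m·K

ΣR = ΔT/Q' = |444 − 20.8|/1.28×10^5 = 0.003306 m·K/W
ln(r₂/r₁)/(2πk) = 0.003306 ⇒ k = 0.2262/(2π·0.003306) = 10.9 W/m·K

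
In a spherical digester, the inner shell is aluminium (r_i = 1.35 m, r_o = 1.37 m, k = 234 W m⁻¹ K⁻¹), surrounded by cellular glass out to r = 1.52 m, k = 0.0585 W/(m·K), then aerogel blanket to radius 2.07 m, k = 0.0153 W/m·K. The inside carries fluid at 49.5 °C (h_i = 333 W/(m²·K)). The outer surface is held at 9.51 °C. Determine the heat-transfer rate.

Treat each layer as a resistance in series:
  R_conv,in = 1/(4πr²h) = 1/(4π·1.35²·333) = 1.311×10^-4 K/W
  R_aluminium = (1/1.35 − 1/1.37)/(4πk) = 0.01081/(4π·234) = 3.677×10^-6 K/W
  R_cellular glass = (1/1.37 − 1/1.52)/(4πk) = 0.07203/(4π·0.0585) = 0.09799 K/W
  R_aerogel blanket = (1/1.52 − 1/2.07)/(4πk) = 0.1748/(4π·0.0153) = 0.9092 K/W
ΣR = 1.311×10^-4 + 3.677×10^-6 + 0.09799 + 0.9092 = 1.007 K/W
Q = ΔT/ΣR = (49.5 °C − 9.51 °C)/1.007 = 39.7 W

Q = 39.7 W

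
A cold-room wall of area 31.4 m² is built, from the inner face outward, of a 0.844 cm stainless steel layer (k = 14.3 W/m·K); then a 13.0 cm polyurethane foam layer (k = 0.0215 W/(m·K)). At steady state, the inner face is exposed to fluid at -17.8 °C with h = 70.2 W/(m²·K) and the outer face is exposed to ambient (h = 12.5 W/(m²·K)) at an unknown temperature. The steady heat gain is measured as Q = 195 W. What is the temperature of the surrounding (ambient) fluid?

T_out = 20.3 °C

Sum the resistances:
  R_conv,in = 1/(hA) = 1/(70.2·31.4) = 4.537×10^-4 K/W
  R_stainless steel = L/(kA) = 0.00844/(14.3·31.4) = 1.880×10^-5 K/W
  R_polyurethane foam = L/(kA) = 0.130/(0.0215·31.4) = 0.1926 K/W
  R_conv,out = 1/(hA) = 1/(12.5·31.4) = 0.002548 K/W
ΣR = 0.1956 K/W
ΔT = Q·ΣR = 195 × 0.1956 = 38.14 K
Heat flows inward, so T_out = T_in + ΔT = -17.8 + 38.14 = 20.3 °C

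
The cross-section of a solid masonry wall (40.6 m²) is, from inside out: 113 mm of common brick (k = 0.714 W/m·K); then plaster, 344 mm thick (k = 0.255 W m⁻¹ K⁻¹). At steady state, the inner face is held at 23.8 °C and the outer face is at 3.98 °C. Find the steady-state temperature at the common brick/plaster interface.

T = 21.7 °C

Resistance network (inner→outer):
  R_common brick = L/(kA) = 0.113/(0.714·40.6) = 0.003898 K/W
  R_plaster = L/(kA) = 0.344/(0.255·40.6) = 0.03323 K/W
ΣR = 0.003898 + 0.03323 = 0.03713 K/W
Q = ΔT/ΣR = (23.8 °C − 3.98 °C)/0.03713 = 533.8 W
From the inner boundary to the common brick/plaster interface, ΣR_partial = 0.003898 K/W.
T_interface = T_in − Q·ΣR_partial = 23.8 °C − (533.8)(0.003898) = 21.7 °C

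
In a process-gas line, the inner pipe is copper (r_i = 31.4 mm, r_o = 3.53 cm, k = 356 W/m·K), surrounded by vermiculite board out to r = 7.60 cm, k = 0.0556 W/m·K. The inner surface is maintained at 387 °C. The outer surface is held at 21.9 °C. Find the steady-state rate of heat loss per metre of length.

Q' = 166 W/m

Resistance network (inner→outer):
  R'_copper = ln(0.0353/0.0314)/(2πk) = 0.1171/(2π·356) = 5.234×10^-5 m·K/W
  R'_vermiculite board = ln(0.0760/0.0353)/(2πk) = 0.7669/(2π·0.0556) = 2.195 m·K/W
ΣR = 5.234×10^-5 + 2.195 = 2.195 m·K/W
Q' = ΔT/ΣR = (387 °C − 21.9 °C)/2.195 = 166 W/m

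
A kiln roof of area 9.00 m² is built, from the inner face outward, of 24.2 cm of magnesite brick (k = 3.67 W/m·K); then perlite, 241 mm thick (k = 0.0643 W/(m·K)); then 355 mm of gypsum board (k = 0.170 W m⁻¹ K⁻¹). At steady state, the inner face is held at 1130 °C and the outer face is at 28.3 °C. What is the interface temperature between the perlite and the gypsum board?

Resistance network (inner→outer):
  R_magnesite brick = L/(kA) = 0.242/(3.67·9.00) = 0.007327 K/W
  R_perlite = L/(kA) = 0.241/(0.0643·9.00) = 0.4165 K/W
  R_gypsum board = L/(kA) = 0.355/(0.170·9.00) = 0.2320 K/W
ΣR = 0.007327 + 0.4165 + 0.2320 = 0.6558 K/W
Q = ΔT/ΣR = (1130 °C − 28.3 °C)/0.6558 = 1680 W
From the inner boundary to the perlite/gypsum board interface, ΣR_partial = 0.4238 K/W.
T_interface = T_in − Q·ΣR_partial = 1130 °C − (1680)(0.4238) = 418 °C

T = 418 °C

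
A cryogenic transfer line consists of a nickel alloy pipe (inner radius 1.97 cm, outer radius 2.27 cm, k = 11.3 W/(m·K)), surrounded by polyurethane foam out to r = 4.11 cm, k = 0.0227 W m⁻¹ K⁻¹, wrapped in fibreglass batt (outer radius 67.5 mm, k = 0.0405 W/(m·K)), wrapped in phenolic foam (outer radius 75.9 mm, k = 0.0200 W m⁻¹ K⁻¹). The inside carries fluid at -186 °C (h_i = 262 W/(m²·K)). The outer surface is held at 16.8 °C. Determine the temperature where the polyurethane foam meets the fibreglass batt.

T = -65.8 °C

Resistance network (inner→outer):
  R'_conv,in = 1/(2πr h) = 1/(2π·0.0197·262) = 0.03084 m·K/W
  R'_nickel alloy = ln(0.0227/0.0197)/(2πk) = 0.1417/(2π·11.3) = 0.001996 m·K/W
  R'_polyurethane foam = ln(0.0411/0.0227)/(2πk) = 0.5936/(2π·0.0227) = 4.162 m·K/W
  R'_fibreglass batt = ln(0.0675/0.0411)/(2πk) = 0.4961/(2π·0.0405) = 1.950 m·K/W
  R'_phenolic foam = ln(0.0759/0.0675)/(2πk) = 0.1173/(2π·0.0200) = 0.9334 m·K/W
ΣR = 0.03084 + 0.001996 + 4.162 + 1.950 + 0.9334 = 7.078 m·K/W
Q' = ΔT/ΣR = (-186 °C − 16.8 °C)/7.078 = -28.65 W/m
From the inner boundary to the polyurethane foam/fibreglass batt interface, ΣR_partial = 4.195 m·K/W.
T_interface = T_in − Q'·ΣR_partial = -186 °C − (-28.65)(4.195) = -65.8 °C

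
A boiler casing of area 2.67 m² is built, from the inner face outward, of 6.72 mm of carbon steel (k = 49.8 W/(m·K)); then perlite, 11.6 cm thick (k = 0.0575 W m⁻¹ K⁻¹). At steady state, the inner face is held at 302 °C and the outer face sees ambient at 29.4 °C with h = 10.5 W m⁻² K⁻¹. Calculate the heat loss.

Treat each layer as a resistance in series:
  R_carbon steel = L/(kA) = 0.00672/(49.8·2.67) = 5.054×10^-5 K/W
  R_perlite = L/(kA) = 0.116/(0.0575·2.67) = 0.7556 K/W
  R_conv,out = 1/(hA) = 1/(10.5·2.67) = 0.03567 K/W
ΣR = 5.054×10^-5 + 0.7556 + 0.03567 = 0.7913 K/W
Q = ΔT/ΣR = (302 °C − 29.4 °C)/0.7913 = 344 W

Q = 344 W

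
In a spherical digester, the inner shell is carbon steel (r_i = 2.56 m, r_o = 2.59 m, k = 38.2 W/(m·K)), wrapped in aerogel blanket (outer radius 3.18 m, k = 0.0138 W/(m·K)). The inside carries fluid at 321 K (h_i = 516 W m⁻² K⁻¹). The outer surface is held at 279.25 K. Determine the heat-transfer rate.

Q = 101 W

Series thermal resistances, inner to outer:
  R_conv,in = 1/(4πr²h) = 1/(4π·2.56²·516) = 2.353×10^-5 K/W
  R_carbon steel = (1/2.56 − 1/2.59)/(4πk) = 0.004525/(4π·38.2) = 9.426×10^-6 K/W
  R_aerogel blanket = (1/2.59 − 1/3.18)/(4πk) = 0.07163/(4π·0.0138) = 0.4131 K/W
ΣR = 2.353×10^-5 + 9.426×10^-6 + 0.4131 = 0.4131 K/W
Q = ΔT/ΣR = (321 K − 279.25 K)/0.4131 = 101 W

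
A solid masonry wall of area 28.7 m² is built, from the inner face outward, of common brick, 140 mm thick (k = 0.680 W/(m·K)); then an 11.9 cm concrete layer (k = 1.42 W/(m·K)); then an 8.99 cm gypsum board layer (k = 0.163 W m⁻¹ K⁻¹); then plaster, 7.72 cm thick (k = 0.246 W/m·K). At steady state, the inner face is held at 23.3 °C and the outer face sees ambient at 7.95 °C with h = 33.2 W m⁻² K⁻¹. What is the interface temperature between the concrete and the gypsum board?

T = 19.5 °C

Treat each layer as a resistance in series:
  R_common brick = L/(kA) = 0.140/(0.680·28.7) = 0.007174 K/W
  R_concrete = L/(kA) = 0.119/(1.42·28.7) = 0.002920 K/W
  R_gypsum board = L/(kA) = 0.0899/(0.163·28.7) = 0.01922 K/W
  R_plaster = L/(kA) = 0.0772/(0.246·28.7) = 0.01093 K/W
  R_conv,out = 1/(hA) = 1/(33.2·28.7) = 0.001049 K/W
ΣR = 0.007174 + 0.002920 + 0.01922 + 0.01093 + 0.001049 = 0.04129 K/W
Q = ΔT/ΣR = (23.3 °C − 7.95 °C)/0.04129 = 371.8 W
From the inner boundary to the concrete/gypsum board interface, ΣR_partial = 0.01009 K/W.
T_interface = T_in − Q·ΣR_partial = 23.3 °C − (371.8)(0.01009) = 19.5 °C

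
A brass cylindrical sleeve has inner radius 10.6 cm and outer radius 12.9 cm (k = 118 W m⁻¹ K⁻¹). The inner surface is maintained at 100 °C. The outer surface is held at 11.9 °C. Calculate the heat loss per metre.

Q' = 2πk·ΔT/ln(r₂/r₁) = 2π × 118 × 88.1 / ln(0.129/0.106) = 3.33×10^5 W/m

Q' = 333 kW/m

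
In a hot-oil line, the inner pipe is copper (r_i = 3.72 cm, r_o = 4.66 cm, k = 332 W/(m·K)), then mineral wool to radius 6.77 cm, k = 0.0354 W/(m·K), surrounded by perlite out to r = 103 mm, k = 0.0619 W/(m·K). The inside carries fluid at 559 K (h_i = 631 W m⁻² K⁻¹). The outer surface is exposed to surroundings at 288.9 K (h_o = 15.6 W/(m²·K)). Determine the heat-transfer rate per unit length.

Series thermal resistances, inner to outer:
  R'_conv,in = 1/(2πr h) = 1/(2π·0.0372·631) = 0.006780 m·K/W
  R'_copper = ln(0.0466/0.0372)/(2πk) = 0.2253/(2π·332) = 1.080×10^-4 m·K/W
  R'_mineral wool = ln(0.0677/0.0466)/(2πk) = 0.3735/(2π·0.0354) = 1.679 m·K/W
  R'_perlite = ln(0.103/0.0677)/(2πk) = 0.4196/(2π·0.0619) = 1.079 m·K/W
  R'_conv,out = 1/(2πr h) = 1/(2π·0.103·15.6) = 0.09905 m·K/W
ΣR = 0.006780 + 1.080×10^-4 + 1.679 + 1.079 + 0.09905 = 2.864 m·K/W
Q' = ΔT/ΣR = (559 K − 288.9 K)/2.864 = 94.3 W/m

Q' = 94.3 W/m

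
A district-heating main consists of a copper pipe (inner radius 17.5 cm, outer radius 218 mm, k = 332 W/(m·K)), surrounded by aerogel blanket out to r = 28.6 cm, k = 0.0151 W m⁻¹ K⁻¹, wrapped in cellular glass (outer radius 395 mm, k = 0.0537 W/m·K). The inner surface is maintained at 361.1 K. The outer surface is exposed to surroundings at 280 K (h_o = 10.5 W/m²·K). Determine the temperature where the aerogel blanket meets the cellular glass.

T = 300.9 K

Series thermal resistances, inner to outer:
  R'_copper = ln(0.218/0.175)/(2πk) = 0.2197/(2π·332) = 1.053×10^-4 m·K/W
  R'_aerogel blanket = ln(0.286/0.218)/(2πk) = 0.2715/(2π·0.0151) = 2.862 m·K/W
  R'_cellular glass = ln(0.395/0.286)/(2πk) = 0.3229/(2π·0.0537) = 0.9570 m·K/W
  R'_conv,out = 1/(2πr h) = 1/(2π·0.395·10.5) = 0.03837 m·K/W
ΣR = 1.053×10^-4 + 2.862 + 0.9570 + 0.03837 = 3.857 m·K/W
Q' = ΔT/ΣR = (361.1 K − 280 K)/3.857 = 21.03 W/m
From the inner boundary to the aerogel blanket/cellular glass interface, ΣR_partial = 2.862 m·K/W.
T_interface = T_in − Q'·ΣR_partial = 361.1 K − (21.03)(2.862) = 300.9 K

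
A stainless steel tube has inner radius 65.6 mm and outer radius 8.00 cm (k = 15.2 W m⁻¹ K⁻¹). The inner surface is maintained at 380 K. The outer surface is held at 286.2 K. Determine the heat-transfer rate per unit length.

Q' = 2πk·ΔT/ln(r₂/r₁) = 2π × 15.2 × 93.8 / ln(0.0800/0.0656) = 45100 W/m

Q' = 45100 W/m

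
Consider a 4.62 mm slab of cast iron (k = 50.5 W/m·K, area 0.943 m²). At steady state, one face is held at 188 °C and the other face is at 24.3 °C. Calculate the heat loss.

Q = kA·ΔT/L = 50.5 × 0.943 × |188 °C − 24.3 °C| / 0.00462 = 1.69×10^6 W

Q = 1.69×10^6 W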